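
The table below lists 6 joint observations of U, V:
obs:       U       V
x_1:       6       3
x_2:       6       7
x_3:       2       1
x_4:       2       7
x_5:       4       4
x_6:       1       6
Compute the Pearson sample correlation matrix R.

Step 1 — column means:
  mean(U) = (6 + 6 + 2 + 2 + 4 + 1) / 6 = 21/6 = 3.5
  mean(V) = (3 + 7 + 1 + 7 + 4 + 6) / 6 = 28/6 = 4.6667

Step 2 — sample variances and covariances s[i,j] = (1/(n-1)) · Σ_k (x_{k,i} - mean_i) · (x_{k,j} - mean_j), with n-1 = 5:
  s[U,U] = ((2.5)·(2.5) + (2.5)·(2.5) + (-1.5)·(-1.5) + (-1.5)·(-1.5) + (0.5)·(0.5) + (-2.5)·(-2.5)) / 5 = 23.5/5 = 4.7
  s[U,V] = ((2.5)·(-1.6667) + (2.5)·(2.3333) + (-1.5)·(-3.6667) + (-1.5)·(2.3333) + (0.5)·(-0.6667) + (-2.5)·(1.3333)) / 5 = 0/5 = 0
  s[V,V] = ((-1.6667)·(-1.6667) + (2.3333)·(2.3333) + (-3.6667)·(-3.6667) + (2.3333)·(2.3333) + (-0.6667)·(-0.6667) + (1.3333)·(1.3333)) / 5 = 29.3333/5 = 5.8667
  Sample standard deviations s_i = √(s[i,i]):
  s(U) = √(4.7) = 2.1679
  s(V) = √(5.8667) = 2.4221

Step 3 — r_{ij} = s_{ij} / (s_i · s_j):
  r[U,U] = 1 (diagonal).
  r[U,V] = 0 / (2.1679 · 2.4221) = 0 / 5.251 = 0
  r[V,V] = 1 (diagonal).

R is symmetric with unit diagonal. Assembling:

R = [[1, 0],
 [0, 1]]


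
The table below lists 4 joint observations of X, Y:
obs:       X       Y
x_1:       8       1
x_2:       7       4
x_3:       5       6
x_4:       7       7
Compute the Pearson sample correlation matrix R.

Step 1 — column means:
  mean(X) = (8 + 7 + 5 + 7) / 4 = 27/4 = 6.75
  mean(Y) = (1 + 4 + 6 + 7) / 4 = 18/4 = 4.5

Step 2 — sample variances and covariances s[i,j] = (1/(n-1)) · Σ_k (x_{k,i} - mean_i) · (x_{k,j} - mean_j), with n-1 = 3:
  s[X,X] = ((1.25)·(1.25) + (0.25)·(0.25) + (-1.75)·(-1.75) + (0.25)·(0.25)) / 3 = 4.75/3 = 1.5833
  s[X,Y] = ((1.25)·(-3.5) + (0.25)·(-0.5) + (-1.75)·(1.5) + (0.25)·(2.5)) / 3 = -6.5/3 = -2.1667
  s[Y,Y] = ((-3.5)·(-3.5) + (-0.5)·(-0.5) + (1.5)·(1.5) + (2.5)·(2.5)) / 3 = 21/3 = 7
  Sample standard deviations s_i = √(s[i,i]):
  s(X) = √(1.5833) = 1.2583
  s(Y) = √(7) = 2.6458

Step 3 — r_{ij} = s_{ij} / (s_i · s_j):
  r[X,X] = 1 (diagonal).
  r[X,Y] = -2.1667 / (1.2583 · 2.6458) = -2.1667 / 3.3292 = -0.6508
  r[Y,Y] = 1 (diagonal).

R is symmetric with unit diagonal. Assembling:

R = [[1, -0.6508],
 [-0.6508, 1]]


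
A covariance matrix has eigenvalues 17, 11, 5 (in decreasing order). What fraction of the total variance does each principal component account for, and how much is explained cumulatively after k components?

Step 1 — total variance = trace(Sigma) = Σ λ_i = 17 + 11 + 5 = 33.

Step 2 — fraction explained by component i = λ_i / Σ λ:
  PC1: 17/33 = 0.5152
  PC2: 11/33 = 0.3333
  PC3: 5/33 = 0.1515

Step 3 — cumulative fraction after k components = (λ_1 + ... + λ_k) / Σ λ:
  k = 1: 17/33 = 0.5152
  k = 2: (17 + 11)/33 = 28/33 = 0.8485
  k = 3: (17 + 11 + 5)/33 = 33/33 = 1

Summary (fraction, with percent):

explained: PC1 0.5152 (51.52%), PC2 0.3333 (33.33%), PC3 0.1515 (15.15%);  cumulative: 0.5152, 0.8485, 1


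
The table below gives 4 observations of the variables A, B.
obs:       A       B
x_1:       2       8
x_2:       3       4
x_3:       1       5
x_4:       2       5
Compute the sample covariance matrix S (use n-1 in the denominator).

Step 1 — column means:
  mean(A) = (2 + 3 + 1 + 2) / 4 = 8/4 = 2
  mean(B) = (8 + 4 + 5 + 5) / 4 = 22/4 = 5.5

Step 2 — sample covariance S[i,j] = (1/(n-1)) · Σ_k (x_{k,i} - mean_i) · (x_{k,j} - mean_j), with n-1 = 3.
  S[A,A] = ((0)·(0) + (1)·(1) + (-1)·(-1) + (0)·(0)) / 3 = 2/3 = 0.6667
  S[A,B] = ((0)·(2.5) + (1)·(-1.5) + (-1)·(-0.5) + (0)·(-0.5)) / 3 = -1/3 = -0.3333
  S[B,B] = ((2.5)·(2.5) + (-1.5)·(-1.5) + (-0.5)·(-0.5) + (-0.5)·(-0.5)) / 3 = 9/3 = 3

S is symmetric (S[j,i] = S[i,j]). Assembling:

S = [[0.6667, -0.3333],
 [-0.3333, 3]]


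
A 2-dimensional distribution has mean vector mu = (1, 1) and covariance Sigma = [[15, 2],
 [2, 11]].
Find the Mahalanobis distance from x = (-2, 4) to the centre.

Step 1 — centre the observation: (x - mu) = (-3, 3).

Step 2 — invert Sigma. det(Sigma) = 15·11 - (2)² = 161.
  Sigma^{-1} = (1/det) · [[d, -b], [-b, a]] = [[0.0683, -0.0124],
 [-0.0124, 0.0932]].

Step 3 — form the quadratic (x - mu)^T · Sigma^{-1} · (x - mu):
  Sigma^{-1} · (x - mu) = (-0.2422, 0.3168).
  (x - mu)^T · [Sigma^{-1} · (x - mu)] = (-3)·(-0.2422) + (3)·(0.3168) = 1.677.

Step 4 — take square root: d = √(1.677) ≈ 1.295.

d(x, mu) = √(1.677) ≈ 1.295


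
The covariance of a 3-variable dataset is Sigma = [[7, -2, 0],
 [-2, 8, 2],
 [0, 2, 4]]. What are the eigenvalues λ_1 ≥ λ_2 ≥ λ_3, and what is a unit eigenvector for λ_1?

Step 1 — characteristic polynomial p(λ) = det(λI - Sigma) = λ³ - tr·λ² + c_1·λ - det, where tr = trace, c_1 = sum of the principal 2×2 minors, det = det(Sigma):
  tr = 7 + 8 + 4 = 19,
  c_1 = (7·8 - (-2)²) + (7·4 - (0)²) + (8·4 - (2)²) = 52 + 28 + 28 = 108,
  det = 7·(8·4 - (2)²) - (-2)·((-2)·4 - (2)·(0)) + (0)·((-2)·(2) - 8·(0)) = 7·(28) - (-2)·(-8) + (0)·(-4) = 180.
  So p(λ) = λ³ - 19λ² + 108λ - 180.
Step 2 — look for an integer root (rational root theorem: any rational root is an integer divisor of 180). Testing λ = 3:
  p(3) = 27 - 171 + 324 - 180 = 0  ✓
  Dividing out (λ - 3): p(λ) = (λ - 3)(λ² - 16λ + 60).
Step 3 — remaining eigenvalues from the quadratic λ² - 16λ + 60 = 0:
  Δ = 16² - 4·60 = 256 - 240 = 16,  λ = (16 ± √16)/2 = (16 ± 4)/2 = 10 or 6.
  Sorted: λ_1 = 10,  λ_2 = 6,  λ_3 = 3  (check: sum = 19 = tr ✓).

Step 4 — unit eigenvector for λ_1 = 10: v spans the null space of (Sigma - λ_1 I), whose rows are
  r_1 = (-3, -2, 0),  r_2 = (-2, -2, 2),  r_3 = (0, 2, -6).
  v is orthogonal to every row, so take v ∝ r_1 × r_2 = ((-2)·(2) - (0)·(-2), (0)·(-2) - (-3)·(2), (-3)·(-2) - (-2)·(-2)) = (-4, 6, 2).
  Rescale (divide by 2; multiply by -1 so the first nonzero entry is positive): u = (2, -3, -1).
  ||u|| = √((2)² + (-3)² + (-1)²) = √(14) ≈ 3.7417,  v_1 = u/||u|| ≈ (0.5345, -0.8018, -0.2673) (||v_1|| = 1).

λ_1 = 10,  λ_2 = 6,  λ_3 = 3;  v_1 ≈ (0.5345, -0.8018, -0.2673)


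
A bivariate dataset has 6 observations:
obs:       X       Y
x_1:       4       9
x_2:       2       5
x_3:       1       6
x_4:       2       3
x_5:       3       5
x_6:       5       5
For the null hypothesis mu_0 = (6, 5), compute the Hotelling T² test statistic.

Step 1 — sample mean vector:
  mean(X) = (4 + 2 + 1 + 2 + 3 + 5) / 6 = 17/6 = 2.8333
  mean(Y) = (9 + 5 + 6 + 3 + 5 + 5) / 6 = 33/6 = 5.5
  x̄ = (2.8333, 5.5),  deviation x̄ - mu_0 = (2.8333, 5.5) - (6, 5) = (-3.1667, 0.5).

Step 2 — sample covariance matrix, S[i,j] = (1/(n-1)) · Σ_k (x_{k,i} - mean_i) · (x_{k,j} - mean_j), divisor n-1 = 5:
  S[X,X] = ((1.1667)·(1.1667) + (-0.8333)·(-0.8333) + (-1.8333)·(-1.8333) + (-0.8333)·(-0.8333) + (0.1667)·(0.1667) + (2.1667)·(2.1667)) / 5 = 10.8333/5 = 2.1667
  S[X,Y] = ((1.1667)·(3.5) + (-0.8333)·(-0.5) + (-1.8333)·(0.5) + (-0.8333)·(-2.5) + (0.1667)·(-0.5) + (2.1667)·(-0.5)) / 5 = 4.5/5 = 0.9
  S[Y,Y] = ((3.5)·(3.5) + (-0.5)·(-0.5) + (0.5)·(0.5) + (-2.5)·(-2.5) + (-0.5)·(-0.5) + (-0.5)·(-0.5)) / 5 = 19.5/5 = 3.9
  S = [[2.1667, 0.9],
 [0.9, 3.9]].

Step 3 — invert S. det(S) = 2.1667·3.9 - (0.9)² = 7.64.
  S^{-1} = (1/det) · [[d, -b], [-b, a]] = [[0.5105, -0.1178],
 [-0.1178, 0.2836]].

Step 4 — quadratic form (x̄ - mu_0)^T · S^{-1} · (x̄ - mu_0):
  S^{-1} · (x̄ - mu_0) = (-1.6754, 0.5148),
  (x̄ - mu_0)^T · [...] = (-3.1667)·(-1.6754) + (0.5)·(0.5148) = 5.5628.

Step 5 — scale by n: T² = 6 · 5.5628 = 33.377.

T² ≈ 33.377


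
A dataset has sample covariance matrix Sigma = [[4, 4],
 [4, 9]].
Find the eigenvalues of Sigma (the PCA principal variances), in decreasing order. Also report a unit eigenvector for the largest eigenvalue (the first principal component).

Step 1 — characteristic polynomial of 2×2 Sigma:
  det(Sigma - λI) = λ² - trace · λ + det = 0.
  trace = 4 + 9 = 13, det = 4·9 - (4)² = 20.
Step 2 — discriminant:
  Δ = trace² - 4·det = 169 - 80 = 89.
Step 3 — eigenvalues:
  λ = (trace ± √Δ)/2 = (13 ± 9.434)/2,
  λ_1 = 11.217,  λ_2 = 1.783.

Step 4 — unit eigenvector for λ_1: solve (Sigma - λ_1 I)v = 0. First row:
  (4 - 11.217)·v_x + (4)·v_y = 0, i.e. (-7.217)·v_x + (4)·v_y = 0,
  so v ∝ (b, λ_1 - a) = (4, 7.217) = u.
  ||u|| = √((4)² + (7.217)²) = √(68.085) ≈ 8.2514,
  v_1 = u/||u|| ≈ (0.4848, 0.8746) (||v_1|| = 1).

λ_1 = 11.217,  λ_2 = 1.783;  v_1 ≈ (0.4848, 0.8746)


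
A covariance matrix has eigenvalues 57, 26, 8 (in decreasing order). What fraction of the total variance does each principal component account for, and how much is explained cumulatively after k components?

Step 1 — total variance = trace(Sigma) = Σ λ_i = 57 + 26 + 8 = 91.

Step 2 — fraction explained by component i = λ_i / Σ λ:
  PC1: 57/91 = 0.6264
  PC2: 26/91 = 0.2857
  PC3: 8/91 = 0.0879

Step 3 — cumulative fraction after k components = (λ_1 + ... + λ_k) / Σ λ:
  k = 1: 57/91 = 0.6264
  k = 2: (57 + 26)/91 = 83/91 = 0.9121
  k = 3: (57 + 26 + 8)/91 = 91/91 = 1

Summary (fraction, with percent):

explained: PC1 0.6264 (62.64%), PC2 0.2857 (28.57%), PC3 0.0879 (8.79%);  cumulative: 0.6264, 0.9121, 1


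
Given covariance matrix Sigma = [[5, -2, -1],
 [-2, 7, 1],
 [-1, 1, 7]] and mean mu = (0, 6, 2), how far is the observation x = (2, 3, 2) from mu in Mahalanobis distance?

Step 1 — centre the observation: (x - mu) = (2, -3, 0).

Step 2 — invert Sigma (cofactor / det for 3×3, or solve directly):
  Sigma^{-1} = [[0.2297, 0.0622, 0.0239],
 [0.0622, 0.1627, -0.0144],
 [0.0239, -0.0144, 0.1483]].

Step 3 — form the quadratic (x - mu)^T · Sigma^{-1} · (x - mu):
  Sigma^{-1} · (x - mu) = (0.2727, -0.3636, 0.0909).
  (x - mu)^T · [Sigma^{-1} · (x - mu)] = (2)·(0.2727) + (-3)·(-0.3636) + (0)·(0.0909) = 1.6364.

Step 4 — take square root: d = √(1.6364) ≈ 1.2792.

d(x, mu) = √(1.6364) ≈ 1.2792


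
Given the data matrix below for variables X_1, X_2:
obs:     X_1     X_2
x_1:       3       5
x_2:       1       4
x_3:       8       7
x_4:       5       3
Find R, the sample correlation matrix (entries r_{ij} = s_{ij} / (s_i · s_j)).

Step 1 — column means:
  mean(X_1) = (3 + 1 + 8 + 5) / 4 = 17/4 = 4.25
  mean(X_2) = (5 + 4 + 7 + 3) / 4 = 19/4 = 4.75

Step 2 — sample variances and covariances s[i,j] = (1/(n-1)) · Σ_k (x_{k,i} - mean_i) · (x_{k,j} - mean_j), with n-1 = 3:
  s[X_1,X_1] = ((-1.25)·(-1.25) + (-3.25)·(-3.25) + (3.75)·(3.75) + (0.75)·(0.75)) / 3 = 26.75/3 = 8.9167
  s[X_1,X_2] = ((-1.25)·(0.25) + (-3.25)·(-0.75) + (3.75)·(2.25) + (0.75)·(-1.75)) / 3 = 9.25/3 = 3.0833
  s[X_2,X_2] = ((0.25)·(0.25) + (-0.75)·(-0.75) + (2.25)·(2.25) + (-1.75)·(-1.75)) / 3 = 8.75/3 = 2.9167
  Sample standard deviations s_i = √(s[i,i]):
  s(X_1) = √(8.9167) = 2.9861
  s(X_2) = √(2.9167) = 1.7078

Step 3 — r_{ij} = s_{ij} / (s_i · s_j):
  r[X_1,X_1] = 1 (diagonal).
  r[X_1,X_2] = 3.0833 / (2.9861 · 1.7078) = 3.0833 / 5.0997 = 0.6046
  r[X_2,X_2] = 1 (diagonal).

R is symmetric with unit diagonal. Assembling:

R = [[1, 0.6046],
 [0.6046, 1]]


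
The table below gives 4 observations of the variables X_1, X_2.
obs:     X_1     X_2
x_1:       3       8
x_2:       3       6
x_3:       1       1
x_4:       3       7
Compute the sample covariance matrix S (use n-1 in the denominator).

Step 1 — column means:
  mean(X_1) = (3 + 3 + 1 + 3) / 4 = 10/4 = 2.5
  mean(X_2) = (8 + 6 + 1 + 7) / 4 = 22/4 = 5.5

Step 2 — sample covariance S[i,j] = (1/(n-1)) · Σ_k (x_{k,i} - mean_i) · (x_{k,j} - mean_j), with n-1 = 3.
  S[X_1,X_1] = ((0.5)·(0.5) + (0.5)·(0.5) + (-1.5)·(-1.5) + (0.5)·(0.5)) / 3 = 3/3 = 1
  S[X_1,X_2] = ((0.5)·(2.5) + (0.5)·(0.5) + (-1.5)·(-4.5) + (0.5)·(1.5)) / 3 = 9/3 = 3
  S[X_2,X_2] = ((2.5)·(2.5) + (0.5)·(0.5) + (-4.5)·(-4.5) + (1.5)·(1.5)) / 3 = 29/3 = 9.6667

S is symmetric (S[j,i] = S[i,j]). Assembling:

S = [[1, 3],
 [3, 9.6667]]


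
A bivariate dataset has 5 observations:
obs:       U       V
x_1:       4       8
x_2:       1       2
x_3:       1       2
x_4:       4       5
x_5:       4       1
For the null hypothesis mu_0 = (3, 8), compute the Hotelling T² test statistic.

Step 1 — sample mean vector:
  mean(U) = (4 + 1 + 1 + 4 + 4) / 5 = 14/5 = 2.8
  mean(V) = (8 + 2 + 2 + 5 + 1) / 5 = 18/5 = 3.6
  x̄ = (2.8, 3.6),  deviation x̄ - mu_0 = (2.8, 3.6) - (3, 8) = (-0.2, -4.4).

Step 2 — sample covariance matrix, S[i,j] = (1/(n-1)) · Σ_k (x_{k,i} - mean_i) · (x_{k,j} - mean_j), divisor n-1 = 4:
  S[U,U] = ((1.2)·(1.2) + (-1.8)·(-1.8) + (-1.8)·(-1.8) + (1.2)·(1.2) + (1.2)·(1.2)) / 4 = 10.8/4 = 2.7
  S[U,V] = ((1.2)·(4.4) + (-1.8)·(-1.6) + (-1.8)·(-1.6) + (1.2)·(1.4) + (1.2)·(-2.6)) / 4 = 9.6/4 = 2.4
  S[V,V] = ((4.4)·(4.4) + (-1.6)·(-1.6) + (-1.6)·(-1.6) + (1.4)·(1.4) + (-2.6)·(-2.6)) / 4 = 33.2/4 = 8.3
  S = [[2.7, 2.4],
 [2.4, 8.3]].

Step 3 — invert S. det(S) = 2.7·8.3 - (2.4)² = 16.65.
  S^{-1} = (1/det) · [[d, -b], [-b, a]] = [[0.4985, -0.1441],
 [-0.1441, 0.1622]].

Step 4 — quadratic form (x̄ - mu_0)^T · S^{-1} · (x̄ - mu_0):
  S^{-1} · (x̄ - mu_0) = (0.5345, -0.6847),
  (x̄ - mu_0)^T · [...] = (-0.2)·(0.5345) + (-4.4)·(-0.6847) = 2.9057.

Step 5 — scale by n: T² = 5 · 2.9057 = 14.5285.

T² ≈ 14.5285


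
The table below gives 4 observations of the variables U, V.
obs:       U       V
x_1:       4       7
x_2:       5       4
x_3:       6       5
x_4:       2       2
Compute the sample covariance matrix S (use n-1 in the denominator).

Step 1 — column means:
  mean(U) = (4 + 5 + 6 + 2) / 4 = 17/4 = 4.25
  mean(V) = (7 + 4 + 5 + 2) / 4 = 18/4 = 4.5

Step 2 — sample covariance S[i,j] = (1/(n-1)) · Σ_k (x_{k,i} - mean_i) · (x_{k,j} - mean_j), with n-1 = 3.
  S[U,U] = ((-0.25)·(-0.25) + (0.75)·(0.75) + (1.75)·(1.75) + (-2.25)·(-2.25)) / 3 = 8.75/3 = 2.9167
  S[U,V] = ((-0.25)·(2.5) + (0.75)·(-0.5) + (1.75)·(0.5) + (-2.25)·(-2.5)) / 3 = 5.5/3 = 1.8333
  S[V,V] = ((2.5)·(2.5) + (-0.5)·(-0.5) + (0.5)·(0.5) + (-2.5)·(-2.5)) / 3 = 13/3 = 4.3333

S is symmetric (S[j,i] = S[i,j]). Assembling:

S = [[2.9167, 1.8333],
 [1.8333, 4.3333]]


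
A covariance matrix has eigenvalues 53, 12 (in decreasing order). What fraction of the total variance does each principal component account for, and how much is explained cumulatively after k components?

Step 1 — total variance = trace(Sigma) = Σ λ_i = 53 + 12 = 65.

Step 2 — fraction explained by component i = λ_i / Σ λ:
  PC1: 53/65 = 0.8154
  PC2: 12/65 = 0.1846

Step 3 — cumulative fraction after k components = (λ_1 + ... + λ_k) / Σ λ:
  k = 1: 53/65 = 0.8154
  k = 2: (53 + 12)/65 = 65/65 = 1

Summary (fraction, with percent):

explained: PC1 0.8154 (81.54%), PC2 0.1846 (18.46%);  cumulative: 0.8154, 1


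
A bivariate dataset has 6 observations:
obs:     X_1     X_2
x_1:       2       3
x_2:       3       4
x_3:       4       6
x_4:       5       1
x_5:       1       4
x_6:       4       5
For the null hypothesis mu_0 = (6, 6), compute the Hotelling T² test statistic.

Step 1 — sample mean vector:
  mean(X_1) = (2 + 3 + 4 + 5 + 1 + 4) / 6 = 19/6 = 3.1667
  mean(X_2) = (3 + 4 + 6 + 1 + 4 + 5) / 6 = 23/6 = 3.8333
  x̄ = (3.1667, 3.8333),  deviation x̄ - mu_0 = (3.1667, 3.8333) - (6, 6) = (-2.8333, -2.1667).

Step 2 — sample covariance matrix, S[i,j] = (1/(n-1)) · Σ_k (x_{k,i} - mean_i) · (x_{k,j} - mean_j), divisor n-1 = 5:
  S[X_1,X_1] = ((-1.1667)·(-1.1667) + (-0.1667)·(-0.1667) + (0.8333)·(0.8333) + (1.8333)·(1.8333) + (-2.1667)·(-2.1667) + (0.8333)·(0.8333)) / 5 = 10.8333/5 = 2.1667
  S[X_1,X_2] = ((-1.1667)·(-0.8333) + (-0.1667)·(0.1667) + (0.8333)·(2.1667) + (1.8333)·(-2.8333) + (-2.1667)·(0.1667) + (0.8333)·(1.1667)) / 5 = -1.8333/5 = -0.3667
  S[X_2,X_2] = ((-0.8333)·(-0.8333) + (0.1667)·(0.1667) + (2.1667)·(2.1667) + (-2.8333)·(-2.8333) + (0.1667)·(0.1667) + (1.1667)·(1.1667)) / 5 = 14.8333/5 = 2.9667
  S = [[2.1667, -0.3667],
 [-0.3667, 2.9667]].

Step 3 — invert S. det(S) = 2.1667·2.9667 - (-0.3667)² = 6.2933.
  S^{-1} = (1/det) · [[d, -b], [-b, a]] = [[0.4714, 0.0583],
 [0.0583, 0.3443]].

Step 4 — quadratic form (x̄ - mu_0)^T · S^{-1} · (x̄ - mu_0):
  S^{-1} · (x̄ - mu_0) = (-1.4619, -0.911),
  (x̄ - mu_0)^T · [...] = (-2.8333)·(-1.4619) + (-2.1667)·(-0.911) = 6.1158.

Step 5 — scale by n: T² = 6 · 6.1158 = 36.6949.

T² ≈ 36.6949


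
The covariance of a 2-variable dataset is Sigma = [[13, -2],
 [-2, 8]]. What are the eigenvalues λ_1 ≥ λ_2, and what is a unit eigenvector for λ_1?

Step 1 — characteristic polynomial of 2×2 Sigma:
  det(Sigma - λI) = λ² - trace · λ + det = 0.
  trace = 13 + 8 = 21, det = 13·8 - (-2)² = 100.
Step 2 — discriminant:
  Δ = trace² - 4·det = 441 - 400 = 41.
Step 3 — eigenvalues:
  λ = (trace ± √Δ)/2 = (21 ± 6.4031)/2,
  λ_1 = 13.7016,  λ_2 = 7.2984.

Step 4 — unit eigenvector for λ_1: solve (Sigma - λ_1 I)v = 0. First row:
  (13 - 13.7016)·v_x + (-2)·v_y = 0, i.e. (-0.7016)·v_x + (-2)·v_y = 0,
  so v ∝ (b, λ_1 - a) = (-2, 0.7016); multiply by -1 so the first entry is positive: u = (2, -0.7016).
  ||u|| = √((2)² + (-0.7016)²) = √(4.4922) ≈ 2.1195,
  v_1 = u/||u|| ≈ (0.9436, -0.331) (||v_1|| = 1).

λ_1 = 13.7016,  λ_2 = 7.2984;  v_1 ≈ (0.9436, -0.331)


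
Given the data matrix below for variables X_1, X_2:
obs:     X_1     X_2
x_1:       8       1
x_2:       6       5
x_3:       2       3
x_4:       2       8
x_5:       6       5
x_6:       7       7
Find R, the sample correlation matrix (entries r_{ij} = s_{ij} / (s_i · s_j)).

Step 1 — column means:
  mean(X_1) = (8 + 6 + 2 + 2 + 6 + 7) / 6 = 31/6 = 5.1667
  mean(X_2) = (1 + 5 + 3 + 8 + 5 + 7) / 6 = 29/6 = 4.8333

Step 2 — sample variances and covariances s[i,j] = (1/(n-1)) · Σ_k (x_{k,i} - mean_i) · (x_{k,j} - mean_j), with n-1 = 5:
  s[X_1,X_1] = ((2.8333)·(2.8333) + (0.8333)·(0.8333) + (-3.1667)·(-3.1667) + (-3.1667)·(-3.1667) + (0.8333)·(0.8333) + (1.8333)·(1.8333)) / 5 = 32.8333/5 = 6.5667
  s[X_1,X_2] = ((2.8333)·(-3.8333) + (0.8333)·(0.1667) + (-3.1667)·(-1.8333) + (-3.1667)·(3.1667) + (0.8333)·(0.1667) + (1.8333)·(2.1667)) / 5 = -10.8333/5 = -2.1667
  s[X_2,X_2] = ((-3.8333)·(-3.8333) + (0.1667)·(0.1667) + (-1.8333)·(-1.8333) + (3.1667)·(3.1667) + (0.1667)·(0.1667) + (2.1667)·(2.1667)) / 5 = 32.8333/5 = 6.5667
  Sample standard deviations s_i = √(s[i,i]):
  s(X_1) = √(6.5667) = 2.5626
  s(X_2) = √(6.5667) = 2.5626

Step 3 — r_{ij} = s_{ij} / (s_i · s_j):
  r[X_1,X_1] = 1 (diagonal).
  r[X_1,X_2] = -2.1667 / (2.5626 · 2.5626) = -2.1667 / 6.5667 = -0.3299
  r[X_2,X_2] = 1 (diagonal).

R is symmetric with unit diagonal. Assembling:

R = [[1, -0.3299],
 [-0.3299, 1]]


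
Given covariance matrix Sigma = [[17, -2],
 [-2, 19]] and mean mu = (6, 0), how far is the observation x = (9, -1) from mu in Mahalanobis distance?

Step 1 — centre the observation: (x - mu) = (3, -1).

Step 2 — invert Sigma. det(Sigma) = 17·19 - (-2)² = 319.
  Sigma^{-1} = (1/det) · [[d, -b], [-b, a]] = [[0.0596, 0.0063],
 [0.0063, 0.0533]].

Step 3 — form the quadratic (x - mu)^T · Sigma^{-1} · (x - mu):
  Sigma^{-1} · (x - mu) = (0.1724, -0.0345).
  (x - mu)^T · [Sigma^{-1} · (x - mu)] = (3)·(0.1724) + (-1)·(-0.0345) = 0.5517.

Step 4 — take square root: d = √(0.5517) ≈ 0.7428.

d(x, mu) = √(0.5517) ≈ 0.7428


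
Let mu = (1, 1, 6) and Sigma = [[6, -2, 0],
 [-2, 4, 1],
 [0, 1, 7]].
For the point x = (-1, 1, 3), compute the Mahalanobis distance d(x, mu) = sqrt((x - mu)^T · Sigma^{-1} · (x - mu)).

Step 1 — centre the observation: (x - mu) = (-2, 0, -3).

Step 2 — invert Sigma (cofactor / det for 3×3, or solve directly):
  Sigma^{-1} = [[0.2015, 0.1045, -0.0149],
 [0.1045, 0.3134, -0.0448],
 [-0.0149, -0.0448, 0.1493]].

Step 3 — form the quadratic (x - mu)^T · Sigma^{-1} · (x - mu):
  Sigma^{-1} · (x - mu) = (-0.3582, -0.0746, -0.4179).
  (x - mu)^T · [Sigma^{-1} · (x - mu)] = (-2)·(-0.3582) + (0)·(-0.0746) + (-3)·(-0.4179) = 1.9701.

Step 4 — take square root: d = √(1.9701) ≈ 1.4036.

d(x, mu) = √(1.9701) ≈ 1.4036


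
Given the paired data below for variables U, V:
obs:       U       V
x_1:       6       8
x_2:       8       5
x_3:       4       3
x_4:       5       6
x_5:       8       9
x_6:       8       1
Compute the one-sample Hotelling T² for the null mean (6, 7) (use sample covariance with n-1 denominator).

Step 1 — sample mean vector:
  mean(U) = (6 + 8 + 4 + 5 + 8 + 8) / 6 = 39/6 = 6.5
  mean(V) = (8 + 5 + 3 + 6 + 9 + 1) / 6 = 32/6 = 5.3333
  x̄ = (6.5, 5.3333),  deviation x̄ - mu_0 = (6.5, 5.3333) - (6, 7) = (0.5, -1.6667).

Step 2 — sample covariance matrix, S[i,j] = (1/(n-1)) · Σ_k (x_{k,i} - mean_i) · (x_{k,j} - mean_j), divisor n-1 = 5:
  S[U,U] = ((-0.5)·(-0.5) + (1.5)·(1.5) + (-2.5)·(-2.5) + (-1.5)·(-1.5) + (1.5)·(1.5) + (1.5)·(1.5)) / 5 = 15.5/5 = 3.1
  S[U,V] = ((-0.5)·(2.6667) + (1.5)·(-0.3333) + (-2.5)·(-2.3333) + (-1.5)·(0.6667) + (1.5)·(3.6667) + (1.5)·(-4.3333)) / 5 = 2/5 = 0.4
  S[V,V] = ((2.6667)·(2.6667) + (-0.3333)·(-0.3333) + (-2.3333)·(-2.3333) + (0.6667)·(0.6667) + (3.6667)·(3.6667) + (-4.3333)·(-4.3333)) / 5 = 45.3333/5 = 9.0667
  S = [[3.1, 0.4],
 [0.4, 9.0667]].

Step 3 — invert S. det(S) = 3.1·9.0667 - (0.4)² = 27.9467.
  S^{-1} = (1/det) · [[d, -b], [-b, a]] = [[0.3244, -0.0143],
 [-0.0143, 0.1109]].

Step 4 — quadratic form (x̄ - mu_0)^T · S^{-1} · (x̄ - mu_0):
  S^{-1} · (x̄ - mu_0) = (0.1861, -0.192),
  (x̄ - mu_0)^T · [...] = (0.5)·(0.1861) + (-1.6667)·(-0.192) = 0.4131.

Step 5 — scale by n: T² = 6 · 0.4131 = 2.4785.

T² ≈ 2.4785


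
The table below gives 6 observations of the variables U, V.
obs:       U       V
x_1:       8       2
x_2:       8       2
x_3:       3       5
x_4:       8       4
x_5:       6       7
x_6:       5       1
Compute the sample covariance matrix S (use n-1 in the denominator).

Step 1 — column means:
  mean(U) = (8 + 8 + 3 + 8 + 6 + 5) / 6 = 38/6 = 6.3333
  mean(V) = (2 + 2 + 5 + 4 + 7 + 1) / 6 = 21/6 = 3.5

Step 2 — sample covariance S[i,j] = (1/(n-1)) · Σ_k (x_{k,i} - mean_i) · (x_{k,j} - mean_j), with n-1 = 5.
  S[U,U] = ((1.6667)·(1.6667) + (1.6667)·(1.6667) + (-3.3333)·(-3.3333) + (1.6667)·(1.6667) + (-0.3333)·(-0.3333) + (-1.3333)·(-1.3333)) / 5 = 21.3333/5 = 4.2667
  S[U,V] = ((1.6667)·(-1.5) + (1.6667)·(-1.5) + (-3.3333)·(1.5) + (1.6667)·(0.5) + (-0.3333)·(3.5) + (-1.3333)·(-2.5)) / 5 = -7/5 = -1.4
  S[V,V] = ((-1.5)·(-1.5) + (-1.5)·(-1.5) + (1.5)·(1.5) + (0.5)·(0.5) + (3.5)·(3.5) + (-2.5)·(-2.5)) / 5 = 25.5/5 = 5.1

S is symmetric (S[j,i] = S[i,j]). Assembling:

S = [[4.2667, -1.4],
 [-1.4, 5.1]]


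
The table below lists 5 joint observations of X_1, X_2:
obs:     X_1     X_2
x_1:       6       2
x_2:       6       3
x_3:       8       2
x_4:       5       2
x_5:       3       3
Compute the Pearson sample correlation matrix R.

Step 1 — column means:
  mean(X_1) = (6 + 6 + 8 + 5 + 3) / 5 = 28/5 = 5.6
  mean(X_2) = (2 + 3 + 2 + 2 + 3) / 5 = 12/5 = 2.4

Step 2 — sample variances and covariances s[i,j] = (1/(n-1)) · Σ_k (x_{k,i} - mean_i) · (x_{k,j} - mean_j), with n-1 = 4:
  s[X_1,X_1] = ((0.4)·(0.4) + (0.4)·(0.4) + (2.4)·(2.4) + (-0.6)·(-0.6) + (-2.6)·(-2.6)) / 4 = 13.2/4 = 3.3
  s[X_1,X_2] = ((0.4)·(-0.4) + (0.4)·(0.6) + (2.4)·(-0.4) + (-0.6)·(-0.4) + (-2.6)·(0.6)) / 4 = -2.2/4 = -0.55
  s[X_2,X_2] = ((-0.4)·(-0.4) + (0.6)·(0.6) + (-0.4)·(-0.4) + (-0.4)·(-0.4) + (0.6)·(0.6)) / 4 = 1.2/4 = 0.3
  Sample standard deviations s_i = √(s[i,i]):
  s(X_1) = √(3.3) = 1.8166
  s(X_2) = √(0.3) = 0.5477

Step 3 — r_{ij} = s_{ij} / (s_i · s_j):
  r[X_1,X_1] = 1 (diagonal).
  r[X_1,X_2] = -0.55 / (1.8166 · 0.5477) = -0.55 / 0.995 = -0.5528
  r[X_2,X_2] = 1 (diagonal).

R is symmetric with unit diagonal. Assembling:

R = [[1, -0.5528],
 [-0.5528, 1]]


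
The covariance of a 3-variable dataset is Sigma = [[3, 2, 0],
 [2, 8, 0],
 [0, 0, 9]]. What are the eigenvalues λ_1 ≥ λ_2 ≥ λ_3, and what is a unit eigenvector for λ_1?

Step 1 — characteristic polynomial p(λ) = det(λI - Sigma) = λ³ - tr·λ² + c_1·λ - det, where tr = trace, c_1 = sum of the principal 2×2 minors, det = det(Sigma):
  tr = 3 + 8 + 9 = 20,
  c_1 = (3·8 - (2)²) + (3·9 - (0)²) + (8·9 - (0)²) = 20 + 27 + 72 = 119,
  det = 3·(8·9 - (0)²) - (2)·((2)·9 - (0)·(0)) + (0)·((2)·(0) - 8·(0)) = 3·(72) - (2)·(18) + (0)·(0) = 180.
  So p(λ) = λ³ - 20λ² + 119λ - 180.
Step 2 — look for an integer root (rational root theorem: any rational root is an integer divisor of 180). Testing λ = 9:
  p(9) = 729 - 1620 + 1071 - 180 = 0  ✓
  Dividing out (λ - 9): p(λ) = (λ - 9)(λ² - 11λ + 20).
Step 3 — remaining eigenvalues from the quadratic λ² - 11λ + 20 = 0:
  Δ = 11² - 4·20 = 121 - 80 = 41,  λ = (11 ± √41)/2 = (11 ± 6.4031)/2 ≈ 8.7016 or 2.2984.
  Sorted: λ_1 = 9,  λ_2 = 8.7016,  λ_3 = 2.2984  (check: sum = 20 = tr ✓).

Step 4 — unit eigenvector for λ_1 = 9: v spans the null space of (Sigma - λ_1 I), whose rows are
  r_1 = (-6, 2, 0),  r_2 = (2, -1, 0),  r_3 = (0, 0, 0).
  v is orthogonal to every row, so take v ∝ r_1 × r_2 = ((2)·(0) - (0)·(-1), (0)·(2) - (-6)·(0), (-6)·(-1) - (2)·(2)) = (0, 0, 2).
  Rescale (divide by 2): u = (0, 0, 1).
  ||u|| = √((0)² + (0)² + (1)²) = √(1) = 1,  v_1 = u/||u|| ≈ (0, 0, 1) (||v_1|| = 1).

λ_1 = 9,  λ_2 = 8.7016,  λ_3 = 2.2984;  v_1 ≈ (0, 0, 1)


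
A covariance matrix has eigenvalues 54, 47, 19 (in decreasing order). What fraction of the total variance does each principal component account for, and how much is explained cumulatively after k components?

Step 1 — total variance = trace(Sigma) = Σ λ_i = 54 + 47 + 19 = 120.

Step 2 — fraction explained by component i = λ_i / Σ λ:
  PC1: 54/120 = 0.45
  PC2: 47/120 = 0.3917
  PC3: 19/120 = 0.1583

Step 3 — cumulative fraction after k components = (λ_1 + ... + λ_k) / Σ λ:
  k = 1: 54/120 = 0.45
  k = 2: (54 + 47)/120 = 101/120 = 0.8417
  k = 3: (54 + 47 + 19)/120 = 120/120 = 1

Summary (fraction, with percent):

explained: PC1 0.45 (45%), PC2 0.3917 (39.17%), PC3 0.1583 (15.83%);  cumulative: 0.45, 0.8417, 1


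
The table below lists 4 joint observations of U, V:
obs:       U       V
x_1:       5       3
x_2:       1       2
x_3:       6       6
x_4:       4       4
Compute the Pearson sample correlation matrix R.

Step 1 — column means:
  mean(U) = (5 + 1 + 6 + 4) / 4 = 16/4 = 4
  mean(V) = (3 + 2 + 6 + 4) / 4 = 15/4 = 3.75

Step 2 — sample variances and covariances s[i,j] = (1/(n-1)) · Σ_k (x_{k,i} - mean_i) · (x_{k,j} - mean_j), with n-1 = 3:
  s[U,U] = ((1)·(1) + (-3)·(-3) + (2)·(2) + (0)·(0)) / 3 = 14/3 = 4.6667
  s[U,V] = ((1)·(-0.75) + (-3)·(-1.75) + (2)·(2.25) + (0)·(0.25)) / 3 = 9/3 = 3
  s[V,V] = ((-0.75)·(-0.75) + (-1.75)·(-1.75) + (2.25)·(2.25) + (0.25)·(0.25)) / 3 = 8.75/3 = 2.9167
  Sample standard deviations s_i = √(s[i,i]):
  s(U) = √(4.6667) = 2.1602
  s(V) = √(2.9167) = 1.7078

Step 3 — r_{ij} = s_{ij} / (s_i · s_j):
  r[U,U] = 1 (diagonal).
  r[U,V] = 3 / (2.1602 · 1.7078) = 3 / 3.6893 = 0.8132
  r[V,V] = 1 (diagonal).

R is symmetric with unit diagonal. Assembling:

R = [[1, 0.8132],
 [0.8132, 1]]


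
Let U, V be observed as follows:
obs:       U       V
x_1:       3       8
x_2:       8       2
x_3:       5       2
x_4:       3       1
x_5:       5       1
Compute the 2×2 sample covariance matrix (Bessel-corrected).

Step 1 — column means:
  mean(U) = (3 + 8 + 5 + 3 + 5) / 5 = 24/5 = 4.8
  mean(V) = (8 + 2 + 2 + 1 + 1) / 5 = 14/5 = 2.8

Step 2 — sample covariance S[i,j] = (1/(n-1)) · Σ_k (x_{k,i} - mean_i) · (x_{k,j} - mean_j), with n-1 = 4.
  S[U,U] = ((-1.8)·(-1.8) + (3.2)·(3.2) + (0.2)·(0.2) + (-1.8)·(-1.8) + (0.2)·(0.2)) / 4 = 16.8/4 = 4.2
  S[U,V] = ((-1.8)·(5.2) + (3.2)·(-0.8) + (0.2)·(-0.8) + (-1.8)·(-1.8) + (0.2)·(-1.8)) / 4 = -9.2/4 = -2.3
  S[V,V] = ((5.2)·(5.2) + (-0.8)·(-0.8) + (-0.8)·(-0.8) + (-1.8)·(-1.8) + (-1.8)·(-1.8)) / 4 = 34.8/4 = 8.7

S is symmetric (S[j,i] = S[i,j]). Assembling:

S = [[4.2, -2.3],
 [-2.3, 8.7]]


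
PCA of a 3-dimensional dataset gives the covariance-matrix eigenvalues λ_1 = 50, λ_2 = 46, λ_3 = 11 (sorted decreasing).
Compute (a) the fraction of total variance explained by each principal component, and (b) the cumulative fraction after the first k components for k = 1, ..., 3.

Step 1 — total variance = trace(Sigma) = Σ λ_i = 50 + 46 + 11 = 107.

Step 2 — fraction explained by component i = λ_i / Σ λ:
  PC1: 50/107 = 0.4673
  PC2: 46/107 = 0.4299
  PC3: 11/107 = 0.1028

Step 3 — cumulative fraction after k components = (λ_1 + ... + λ_k) / Σ λ:
  k = 1: 50/107 = 0.4673
  k = 2: (50 + 46)/107 = 96/107 = 0.8972
  k = 3: (50 + 46 + 11)/107 = 107/107 = 1

Summary (fraction, with percent):

explained: PC1 0.4673 (46.73%), PC2 0.4299 (42.99%), PC3 0.1028 (10.28%);  cumulative: 0.4673, 0.8972, 1


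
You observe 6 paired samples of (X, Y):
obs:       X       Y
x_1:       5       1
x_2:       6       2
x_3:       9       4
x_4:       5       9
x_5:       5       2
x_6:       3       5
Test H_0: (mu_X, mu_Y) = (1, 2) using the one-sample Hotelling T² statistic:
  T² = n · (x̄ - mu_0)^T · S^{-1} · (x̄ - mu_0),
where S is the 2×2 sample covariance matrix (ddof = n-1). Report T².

Step 1 — sample mean vector:
  mean(X) = (5 + 6 + 9 + 5 + 5 + 3) / 6 = 33/6 = 5.5
  mean(Y) = (1 + 2 + 4 + 9 + 2 + 5) / 6 = 23/6 = 3.8333
  x̄ = (5.5, 3.8333),  deviation x̄ - mu_0 = (5.5, 3.8333) - (1, 2) = (4.5, 1.8333).

Step 2 — sample covariance matrix, S[i,j] = (1/(n-1)) · Σ_k (x_{k,i} - mean_i) · (x_{k,j} - mean_j), divisor n-1 = 5:
  S[X,X] = ((-0.5)·(-0.5) + (0.5)·(0.5) + (3.5)·(3.5) + (-0.5)·(-0.5) + (-0.5)·(-0.5) + (-2.5)·(-2.5)) / 5 = 19.5/5 = 3.9
  S[X,Y] = ((-0.5)·(-2.8333) + (0.5)·(-1.8333) + (3.5)·(0.1667) + (-0.5)·(5.1667) + (-0.5)·(-1.8333) + (-2.5)·(1.1667)) / 5 = -3.5/5 = -0.7
  S[Y,Y] = ((-2.8333)·(-2.8333) + (-1.8333)·(-1.8333) + (0.1667)·(0.1667) + (5.1667)·(5.1667) + (-1.8333)·(-1.8333) + (1.1667)·(1.1667)) / 5 = 42.8333/5 = 8.5667
  S = [[3.9, -0.7],
 [-0.7, 8.5667]].

Step 3 — invert S. det(S) = 3.9·8.5667 - (-0.7)² = 32.92.
  S^{-1} = (1/det) · [[d, -b], [-b, a]] = [[0.2602, 0.0213],
 [0.0213, 0.1185]].

Step 4 — quadratic form (x̄ - mu_0)^T · S^{-1} · (x̄ - mu_0):
  S^{-1} · (x̄ - mu_0) = (1.21, 0.3129),
  (x̄ - mu_0)^T · [...] = (4.5)·(1.21) + (1.8333)·(0.3129) = 6.0186.

Step 5 — scale by n: T² = 6 · 6.0186 = 36.1118.

T² ≈ 36.1118


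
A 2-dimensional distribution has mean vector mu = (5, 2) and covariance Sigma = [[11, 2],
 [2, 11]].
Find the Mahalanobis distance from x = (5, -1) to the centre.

Step 1 — centre the observation: (x - mu) = (0, -3).

Step 2 — invert Sigma. det(Sigma) = 11·11 - (2)² = 117.
  Sigma^{-1} = (1/det) · [[d, -b], [-b, a]] = [[0.094, -0.0171],
 [-0.0171, 0.094]].

Step 3 — form the quadratic (x - mu)^T · Sigma^{-1} · (x - mu):
  Sigma^{-1} · (x - mu) = (0.0513, -0.2821).
  (x - mu)^T · [Sigma^{-1} · (x - mu)] = (0)·(0.0513) + (-3)·(-0.2821) = 0.8462.

Step 4 — take square root: d = √(0.8462) ≈ 0.9199.

d(x, mu) = √(0.8462) ≈ 0.9199


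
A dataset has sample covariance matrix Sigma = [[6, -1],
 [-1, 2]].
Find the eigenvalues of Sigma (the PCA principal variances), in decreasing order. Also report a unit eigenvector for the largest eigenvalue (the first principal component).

Step 1 — characteristic polynomial of 2×2 Sigma:
  det(Sigma - λI) = λ² - trace · λ + det = 0.
  trace = 6 + 2 = 8, det = 6·2 - (-1)² = 11.
Step 2 — discriminant:
  Δ = trace² - 4·det = 64 - 44 = 20.
Step 3 — eigenvalues:
  λ = (trace ± √Δ)/2 = (8 ± 4.4721)/2,
  λ_1 = 6.2361,  λ_2 = 1.7639.

Step 4 — unit eigenvector for λ_1: solve (Sigma - λ_1 I)v = 0. First row:
  (6 - 6.2361)·v_x + (-1)·v_y = 0, i.e. (-0.2361)·v_x + (-1)·v_y = 0,
  so v ∝ (b, λ_1 - a) = (-1, 0.2361); multiply by -1 so the first entry is positive: u = (1, -0.2361).
  ||u|| = √((1)² + (-0.2361)²) = √(1.0557) ≈ 1.0275,
  v_1 = u/||u|| ≈ (0.9732, -0.2298) (||v_1|| = 1).

λ_1 = 6.2361,  λ_2 = 1.7639;  v_1 ≈ (0.9732, -0.2298)


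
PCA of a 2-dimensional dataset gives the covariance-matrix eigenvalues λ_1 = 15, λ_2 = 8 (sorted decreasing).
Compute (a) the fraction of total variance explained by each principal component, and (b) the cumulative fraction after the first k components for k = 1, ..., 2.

Step 1 — total variance = trace(Sigma) = Σ λ_i = 15 + 8 = 23.

Step 2 — fraction explained by component i = λ_i / Σ λ:
  PC1: 15/23 = 0.6522
  PC2: 8/23 = 0.3478

Step 3 — cumulative fraction after k components = (λ_1 + ... + λ_k) / Σ λ:
  k = 1: 15/23 = 0.6522
  k = 2: (15 + 8)/23 = 23/23 = 1

Summary (fraction, with percent):

explained: PC1 0.6522 (65.22%), PC2 0.3478 (34.78%);  cumulative: 0.6522, 1


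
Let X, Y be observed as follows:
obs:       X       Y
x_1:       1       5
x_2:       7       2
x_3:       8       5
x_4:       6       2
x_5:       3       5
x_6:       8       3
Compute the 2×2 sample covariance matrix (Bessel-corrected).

Step 1 — column means:
  mean(X) = (1 + 7 + 8 + 6 + 3 + 8) / 6 = 33/6 = 5.5
  mean(Y) = (5 + 2 + 5 + 2 + 5 + 3) / 6 = 22/6 = 3.6667

Step 2 — sample covariance S[i,j] = (1/(n-1)) · Σ_k (x_{k,i} - mean_i) · (x_{k,j} - mean_j), with n-1 = 5.
  S[X,X] = ((-4.5)·(-4.5) + (1.5)·(1.5) + (2.5)·(2.5) + (0.5)·(0.5) + (-2.5)·(-2.5) + (2.5)·(2.5)) / 5 = 41.5/5 = 8.3
  S[X,Y] = ((-4.5)·(1.3333) + (1.5)·(-1.6667) + (2.5)·(1.3333) + (0.5)·(-1.6667) + (-2.5)·(1.3333) + (2.5)·(-0.6667)) / 5 = -11/5 = -2.2
  S[Y,Y] = ((1.3333)·(1.3333) + (-1.6667)·(-1.6667) + (1.3333)·(1.3333) + (-1.6667)·(-1.6667) + (1.3333)·(1.3333) + (-0.6667)·(-0.6667)) / 5 = 11.3333/5 = 2.2667

S is symmetric (S[j,i] = S[i,j]). Assembling:

S = [[8.3, -2.2],
 [-2.2, 2.2667]]


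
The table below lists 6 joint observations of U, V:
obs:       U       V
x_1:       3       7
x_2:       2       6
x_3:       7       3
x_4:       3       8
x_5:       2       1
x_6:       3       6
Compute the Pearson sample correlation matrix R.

Step 1 — column means:
  mean(U) = (3 + 2 + 7 + 3 + 2 + 3) / 6 = 20/6 = 3.3333
  mean(V) = (7 + 6 + 3 + 8 + 1 + 6) / 6 = 31/6 = 5.1667

Step 2 — sample variances and covariances s[i,j] = (1/(n-1)) · Σ_k (x_{k,i} - mean_i) · (x_{k,j} - mean_j), with n-1 = 5:
  s[U,U] = ((-0.3333)·(-0.3333) + (-1.3333)·(-1.3333) + (3.6667)·(3.6667) + (-0.3333)·(-0.3333) + (-1.3333)·(-1.3333) + (-0.3333)·(-0.3333)) / 5 = 17.3333/5 = 3.4667
  s[U,V] = ((-0.3333)·(1.8333) + (-1.3333)·(0.8333) + (3.6667)·(-2.1667) + (-0.3333)·(2.8333) + (-1.3333)·(-4.1667) + (-0.3333)·(0.8333)) / 5 = -5.3333/5 = -1.0667
  s[V,V] = ((1.8333)·(1.8333) + (0.8333)·(0.8333) + (-2.1667)·(-2.1667) + (2.8333)·(2.8333) + (-4.1667)·(-4.1667) + (0.8333)·(0.8333)) / 5 = 34.8333/5 = 6.9667
  Sample standard deviations s_i = √(s[i,i]):
  s(U) = √(3.4667) = 1.8619
  s(V) = √(6.9667) = 2.6394

Step 3 — r_{ij} = s_{ij} / (s_i · s_j):
  r[U,U] = 1 (diagonal).
  r[U,V] = -1.0667 / (1.8619 · 2.6394) = -1.0667 / 4.9144 = -0.2171
  r[V,V] = 1 (diagonal).

R is symmetric with unit diagonal. Assembling:

R = [[1, -0.2171],
 [-0.2171, 1]]


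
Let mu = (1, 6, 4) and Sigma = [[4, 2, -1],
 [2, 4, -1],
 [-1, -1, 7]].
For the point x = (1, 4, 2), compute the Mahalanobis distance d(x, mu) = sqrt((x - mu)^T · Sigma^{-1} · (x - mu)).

Step 1 — centre the observation: (x - mu) = (0, -2, -2).

Step 2 — invert Sigma (cofactor / det for 3×3, or solve directly):
  Sigma^{-1} = [[0.3375, -0.1625, 0.025],
 [-0.1625, 0.3375, 0.025],
 [0.025, 0.025, 0.15]].

Step 3 — form the quadratic (x - mu)^T · Sigma^{-1} · (x - mu):
  Sigma^{-1} · (x - mu) = (0.275, -0.725, -0.35).
  (x - mu)^T · [Sigma^{-1} · (x - mu)] = (0)·(0.275) + (-2)·(-0.725) + (-2)·(-0.35) = 2.15.

Step 4 — take square root: d = √(2.15) ≈ 1.4663.

d(x, mu) = √(2.15) ≈ 1.4663


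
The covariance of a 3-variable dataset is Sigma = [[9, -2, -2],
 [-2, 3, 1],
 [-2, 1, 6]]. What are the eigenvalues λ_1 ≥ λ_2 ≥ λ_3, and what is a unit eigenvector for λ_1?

Step 1 — characteristic polynomial p(λ) = det(λI - Sigma) = λ³ - tr·λ² + c_1·λ - det, where tr = trace, c_1 = sum of the principal 2×2 minors, det = det(Sigma):
  tr = 9 + 3 + 6 = 18,
  c_1 = (9·3 - (-2)²) + (9·6 - (-2)²) + (3·6 - (1)²) = 23 + 50 + 17 = 90,
  det = 9·(3·6 - (1)²) - (-2)·((-2)·6 - (1)·(-2)) + (-2)·((-2)·(1) - 3·(-2)) = 9·(17) - (-2)·(-10) + (-2)·(4) = 125.
  So p(λ) = λ³ - 18λ² + 90λ - 125.
Step 2 — look for an integer root (rational root theorem: any rational root is an integer divisor of 125). Testing λ = 5:
  p(5) = 125 - 450 + 450 - 125 = 0  ✓
  Dividing out (λ - 5): p(λ) = (λ - 5)(λ² - 13λ + 25).
Step 3 — remaining eigenvalues from the quadratic λ² - 13λ + 25 = 0:
  Δ = 13² - 4·25 = 169 - 100 = 69,  λ = (13 ± √69)/2 = (13 ± 8.3066)/2 ≈ 10.6533 or 2.3467.
  Sorted: λ_1 = 10.6533,  λ_2 = 5,  λ_3 = 2.3467  (check: sum = 18 = tr ✓).

Step 4 — unit eigenvector for λ_1 ≈ 10.6533: v spans the null space of (Sigma - λ_1 I), whose rows are
  r_1 = (-1.6533, -2, -2),  r_2 = (-2, -7.6533, 1),  r_3 = (-2, 1, -4.6533).
  v is orthogonal to every row, so take v ∝ r_1 × r_2 = ((-2)·(1) - (-2)·(-7.6533), (-2)·(-2) - (-1.6533)·(1), (-1.6533)·(-7.6533) - (-2)·(-2)) ≈ (-17.3066, 5.6533, 8.6533).
  Rescale (multiply by -1 so the first nonzero entry is positive): u = (17.3066, -5.6533, -8.6533).
  ||u|| = √((17.3066)² + (-5.6533)² + (-8.6533)²) = √(406.359) ≈ 20.1583,  v_1 = u/||u|| ≈ (0.8585, -0.2804, -0.4293) (||v_1|| = 1).

λ_1 = 10.6533,  λ_2 = 5,  λ_3 = 2.3467;  v_1 ≈ (0.8585, -0.2804, -0.4293)


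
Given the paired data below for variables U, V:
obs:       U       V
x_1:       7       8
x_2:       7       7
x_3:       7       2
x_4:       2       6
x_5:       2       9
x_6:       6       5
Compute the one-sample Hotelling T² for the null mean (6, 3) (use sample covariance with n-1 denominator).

Step 1 — sample mean vector:
  mean(U) = (7 + 7 + 7 + 2 + 2 + 6) / 6 = 31/6 = 5.1667
  mean(V) = (8 + 7 + 2 + 6 + 9 + 5) / 6 = 37/6 = 6.1667
  x̄ = (5.1667, 6.1667),  deviation x̄ - mu_0 = (5.1667, 6.1667) - (6, 3) = (-0.8333, 3.1667).

Step 2 — sample covariance matrix, S[i,j] = (1/(n-1)) · Σ_k (x_{k,i} - mean_i) · (x_{k,j} - mean_j), divisor n-1 = 5:
  S[U,U] = ((1.8333)·(1.8333) + (1.8333)·(1.8333) + (1.8333)·(1.8333) + (-3.1667)·(-3.1667) + (-3.1667)·(-3.1667) + (0.8333)·(0.8333)) / 5 = 30.8333/5 = 6.1667
  S[U,V] = ((1.8333)·(1.8333) + (1.8333)·(0.8333) + (1.8333)·(-4.1667) + (-3.1667)·(-0.1667) + (-3.1667)·(2.8333) + (0.8333)·(-1.1667)) / 5 = -12.1667/5 = -2.4333
  S[V,V] = ((1.8333)·(1.8333) + (0.8333)·(0.8333) + (-4.1667)·(-4.1667) + (-0.1667)·(-0.1667) + (2.8333)·(2.8333) + (-1.1667)·(-1.1667)) / 5 = 30.8333/5 = 6.1667
  S = [[6.1667, -2.4333],
 [-2.4333, 6.1667]].

Step 3 — invert S. det(S) = 6.1667·6.1667 - (-2.4333)² = 32.1067.
  S^{-1} = (1/det) · [[d, -b], [-b, a]] = [[0.1921, 0.0758],
 [0.0758, 0.1921]].

Step 4 — quadratic form (x̄ - mu_0)^T · S^{-1} · (x̄ - mu_0):
  S^{-1} · (x̄ - mu_0) = (0.0799, 0.5451),
  (x̄ - mu_0)^T · [...] = (-0.8333)·(0.0799) + (3.1667)·(0.5451) = 1.6594.

Step 5 — scale by n: T² = 6 · 1.6594 = 9.9564.

T² ≈ 9.9564


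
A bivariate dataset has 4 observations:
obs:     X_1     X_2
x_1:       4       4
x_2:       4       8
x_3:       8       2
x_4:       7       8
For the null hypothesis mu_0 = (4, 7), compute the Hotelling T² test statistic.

Step 1 — sample mean vector:
  mean(X_1) = (4 + 4 + 8 + 7) / 4 = 23/4 = 5.75
  mean(X_2) = (4 + 8 + 2 + 8) / 4 = 22/4 = 5.5
  x̄ = (5.75, 5.5),  deviation x̄ - mu_0 = (5.75, 5.5) - (4, 7) = (1.75, -1.5).

Step 2 — sample covariance matrix, S[i,j] = (1/(n-1)) · Σ_k (x_{k,i} - mean_i) · (x_{k,j} - mean_j), divisor n-1 = 3:
  S[X_1,X_1] = ((-1.75)·(-1.75) + (-1.75)·(-1.75) + (2.25)·(2.25) + (1.25)·(1.25)) / 3 = 12.75/3 = 4.25
  S[X_1,X_2] = ((-1.75)·(-1.5) + (-1.75)·(2.5) + (2.25)·(-3.5) + (1.25)·(2.5)) / 3 = -6.5/3 = -2.1667
  S[X_2,X_2] = ((-1.5)·(-1.5) + (2.5)·(2.5) + (-3.5)·(-3.5) + (2.5)·(2.5)) / 3 = 27/3 = 9
  S = [[4.25, -2.1667],
 [-2.1667, 9]].

Step 3 — invert S. det(S) = 4.25·9 - (-2.1667)² = 33.5556.
  S^{-1} = (1/det) · [[d, -b], [-b, a]] = [[0.2682, 0.0646],
 [0.0646, 0.1267]].

Step 4 — quadratic form (x̄ - mu_0)^T · S^{-1} · (x̄ - mu_0):
  S^{-1} · (x̄ - mu_0) = (0.3725, -0.077),
  (x̄ - mu_0)^T · [...] = (1.75)·(0.3725) + (-1.5)·(-0.077) = 0.7674.

Step 5 — scale by n: T² = 4 · 0.7674 = 3.0695.

T² ≈ 3.0695
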